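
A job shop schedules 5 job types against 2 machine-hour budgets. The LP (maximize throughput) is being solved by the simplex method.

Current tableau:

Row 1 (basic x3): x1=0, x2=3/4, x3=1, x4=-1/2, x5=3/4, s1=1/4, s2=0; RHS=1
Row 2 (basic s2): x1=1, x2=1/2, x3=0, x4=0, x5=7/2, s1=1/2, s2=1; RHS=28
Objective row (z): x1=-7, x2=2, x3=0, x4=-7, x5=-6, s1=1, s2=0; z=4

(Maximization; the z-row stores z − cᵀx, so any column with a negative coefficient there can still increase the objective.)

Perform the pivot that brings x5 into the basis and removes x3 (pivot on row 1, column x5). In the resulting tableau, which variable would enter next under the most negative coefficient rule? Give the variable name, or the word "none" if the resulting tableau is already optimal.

Pivot element 3/4. New z-row = old z-row − (-6)·(row 1/(3/4)).
Updated z-row coefficients: x1: -7, x2: 8, x3: 8, x4: -11, x5: 0, s1: 3, s2: 0.
The most negative is -11 in column x4, so x4 would enter next.

x4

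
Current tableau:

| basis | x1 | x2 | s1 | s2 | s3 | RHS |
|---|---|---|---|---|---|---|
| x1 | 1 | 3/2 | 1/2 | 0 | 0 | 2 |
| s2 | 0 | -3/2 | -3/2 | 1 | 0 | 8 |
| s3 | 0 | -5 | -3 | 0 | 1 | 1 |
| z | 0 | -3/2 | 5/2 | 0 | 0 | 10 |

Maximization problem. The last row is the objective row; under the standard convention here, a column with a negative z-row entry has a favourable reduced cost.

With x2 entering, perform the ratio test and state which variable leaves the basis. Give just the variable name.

x1

Ratios: row 1 (x1): 2/(3/2) = 4/3; row 2 (s2): entry -3/2 ≤ 0, skip; row 3 (s3): entry -5 ≤ 0, skip.
Minimum ratio 4/3 is in the x1 row, so x1 leaves.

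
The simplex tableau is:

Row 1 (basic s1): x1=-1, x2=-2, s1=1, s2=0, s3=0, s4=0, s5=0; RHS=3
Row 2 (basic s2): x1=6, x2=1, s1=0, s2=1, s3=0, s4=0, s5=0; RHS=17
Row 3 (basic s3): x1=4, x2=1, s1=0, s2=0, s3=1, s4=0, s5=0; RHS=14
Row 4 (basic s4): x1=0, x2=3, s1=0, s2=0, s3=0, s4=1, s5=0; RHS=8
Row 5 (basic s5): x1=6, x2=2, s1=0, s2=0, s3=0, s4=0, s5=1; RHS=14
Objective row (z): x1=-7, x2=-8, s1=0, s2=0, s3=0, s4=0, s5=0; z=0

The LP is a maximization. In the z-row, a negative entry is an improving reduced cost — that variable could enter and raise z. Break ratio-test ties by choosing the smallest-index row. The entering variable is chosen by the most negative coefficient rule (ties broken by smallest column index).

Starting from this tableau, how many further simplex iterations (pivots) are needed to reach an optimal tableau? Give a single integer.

pivot: x2 in, s4 out → z = 64/3
pivot: x1 in, s5 out → z = 283/9
No improving column remains; optimal.

2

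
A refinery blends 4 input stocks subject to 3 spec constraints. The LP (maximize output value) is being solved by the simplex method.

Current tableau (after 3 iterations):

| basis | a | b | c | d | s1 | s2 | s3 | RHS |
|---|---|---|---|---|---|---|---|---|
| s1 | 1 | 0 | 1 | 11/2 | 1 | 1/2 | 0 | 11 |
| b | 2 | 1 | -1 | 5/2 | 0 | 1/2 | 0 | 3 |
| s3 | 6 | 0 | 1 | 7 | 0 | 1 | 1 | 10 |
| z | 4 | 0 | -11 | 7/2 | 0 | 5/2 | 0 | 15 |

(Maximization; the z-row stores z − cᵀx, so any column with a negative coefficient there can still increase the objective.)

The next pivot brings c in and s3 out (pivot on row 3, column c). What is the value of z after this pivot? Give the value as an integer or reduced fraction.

125

Minimum ratio for c: 10/1 = 10.
z changes by −(z-row coeff of c)·ratio = −(-11)·10 = 110.
New z = 15 + 110 = 125.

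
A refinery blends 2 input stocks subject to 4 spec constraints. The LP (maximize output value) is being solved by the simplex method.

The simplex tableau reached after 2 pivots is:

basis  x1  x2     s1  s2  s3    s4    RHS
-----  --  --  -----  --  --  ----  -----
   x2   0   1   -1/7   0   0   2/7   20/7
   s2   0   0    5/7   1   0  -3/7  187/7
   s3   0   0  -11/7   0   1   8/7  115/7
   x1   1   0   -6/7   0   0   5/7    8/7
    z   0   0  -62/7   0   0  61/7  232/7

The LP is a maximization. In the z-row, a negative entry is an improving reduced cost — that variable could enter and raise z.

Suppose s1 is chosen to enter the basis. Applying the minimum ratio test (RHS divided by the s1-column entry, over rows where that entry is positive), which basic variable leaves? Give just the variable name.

Ratios: row 1 (x2): entry -1/7 ≤ 0, skip; row 2 (s2): (187/7)/(5/7) = 187/5; row 3 (s3): entry -11/7 ≤ 0, skip; row 4 (x1): entry -6/7 ≤ 0, skip.
Minimum ratio 187/5 is in the s2 row, so s2 leaves.

s2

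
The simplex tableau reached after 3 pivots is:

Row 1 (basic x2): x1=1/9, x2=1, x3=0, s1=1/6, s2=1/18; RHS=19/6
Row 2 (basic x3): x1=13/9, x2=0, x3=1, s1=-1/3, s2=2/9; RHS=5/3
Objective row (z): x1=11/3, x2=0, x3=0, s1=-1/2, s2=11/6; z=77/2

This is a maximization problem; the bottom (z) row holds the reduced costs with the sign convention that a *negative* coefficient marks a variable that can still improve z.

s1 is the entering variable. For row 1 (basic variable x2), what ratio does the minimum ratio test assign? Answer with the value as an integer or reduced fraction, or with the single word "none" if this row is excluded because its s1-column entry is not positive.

19

Ratio = RHS / (s1 entry) = (19/6) / (1/6) = 19.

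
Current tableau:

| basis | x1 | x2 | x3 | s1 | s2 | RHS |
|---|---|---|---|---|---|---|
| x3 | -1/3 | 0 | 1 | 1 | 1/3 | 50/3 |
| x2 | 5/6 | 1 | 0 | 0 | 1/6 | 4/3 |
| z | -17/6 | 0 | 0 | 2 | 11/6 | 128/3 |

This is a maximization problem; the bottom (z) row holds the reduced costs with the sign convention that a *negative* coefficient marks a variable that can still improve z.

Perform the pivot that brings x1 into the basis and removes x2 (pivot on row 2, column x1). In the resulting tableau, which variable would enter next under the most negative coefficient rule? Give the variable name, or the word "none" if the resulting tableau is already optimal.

none

Pivot element 5/6. New z-row = old z-row − (-17/6)·(row 2/(5/6)).
Updated z-row coefficients: x1: 0, x2: 17/5, x3: 0, s1: 2, s2: 12/5.
No coefficient is strictly negative; the tableau after this pivot is optimal.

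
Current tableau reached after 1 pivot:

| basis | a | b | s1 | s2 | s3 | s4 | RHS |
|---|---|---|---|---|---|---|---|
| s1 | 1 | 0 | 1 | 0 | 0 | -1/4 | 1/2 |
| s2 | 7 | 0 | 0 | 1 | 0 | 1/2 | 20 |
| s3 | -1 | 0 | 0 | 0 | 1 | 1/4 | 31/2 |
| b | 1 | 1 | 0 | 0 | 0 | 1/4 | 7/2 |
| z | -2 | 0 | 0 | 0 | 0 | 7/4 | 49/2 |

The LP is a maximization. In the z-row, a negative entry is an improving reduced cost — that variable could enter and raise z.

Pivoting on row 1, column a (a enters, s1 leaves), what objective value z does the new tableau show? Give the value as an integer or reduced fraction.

Minimum ratio for a: (1/2)/1 = 1/2.
z changes by −(z-row coeff of a)·ratio = −(-2)·(1/2) = 1.
New z = 49/2 + 1 = 51/2.

51/2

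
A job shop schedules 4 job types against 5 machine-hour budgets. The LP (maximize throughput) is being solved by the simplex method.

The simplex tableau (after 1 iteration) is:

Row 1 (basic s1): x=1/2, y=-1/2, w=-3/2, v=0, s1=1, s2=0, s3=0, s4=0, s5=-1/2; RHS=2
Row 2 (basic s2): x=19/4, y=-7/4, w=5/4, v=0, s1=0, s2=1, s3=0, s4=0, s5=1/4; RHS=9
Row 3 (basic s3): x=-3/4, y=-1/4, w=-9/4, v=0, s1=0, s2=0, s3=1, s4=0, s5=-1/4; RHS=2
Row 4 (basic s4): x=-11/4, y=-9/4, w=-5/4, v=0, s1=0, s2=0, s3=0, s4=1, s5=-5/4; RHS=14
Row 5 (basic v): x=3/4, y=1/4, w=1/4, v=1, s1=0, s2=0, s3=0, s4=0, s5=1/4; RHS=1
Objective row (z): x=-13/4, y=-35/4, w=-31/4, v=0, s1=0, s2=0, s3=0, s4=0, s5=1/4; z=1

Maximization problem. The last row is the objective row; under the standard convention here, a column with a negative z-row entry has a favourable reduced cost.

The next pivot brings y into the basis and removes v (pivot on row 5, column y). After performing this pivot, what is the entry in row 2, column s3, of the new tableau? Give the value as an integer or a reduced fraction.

Pivot element is row 5, column y: 1/4.
Normalize row 5: new (row 5, s3) = 0/(1/4) = 0.
row 2 ← row 2 − (-7/4)·(new row 5): 0 − (-7/4)·0 = 0.

0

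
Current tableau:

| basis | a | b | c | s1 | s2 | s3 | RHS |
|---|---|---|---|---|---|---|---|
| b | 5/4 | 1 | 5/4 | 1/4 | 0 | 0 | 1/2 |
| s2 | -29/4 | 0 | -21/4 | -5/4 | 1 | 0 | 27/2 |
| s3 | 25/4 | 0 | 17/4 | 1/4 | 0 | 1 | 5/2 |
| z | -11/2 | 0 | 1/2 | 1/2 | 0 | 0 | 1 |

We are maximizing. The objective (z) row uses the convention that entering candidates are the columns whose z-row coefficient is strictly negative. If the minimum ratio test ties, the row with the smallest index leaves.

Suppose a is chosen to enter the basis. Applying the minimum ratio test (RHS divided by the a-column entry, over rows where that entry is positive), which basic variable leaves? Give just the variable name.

Ratios: row 1 (b): (1/2)/(5/4) = 2/5; row 2 (s2): entry -29/4 ≤ 0, skip; row 3 (s3): (5/2)/(25/4) = 2/5.
Minimum ratio 2/5 is in the b row, so b leaves.

b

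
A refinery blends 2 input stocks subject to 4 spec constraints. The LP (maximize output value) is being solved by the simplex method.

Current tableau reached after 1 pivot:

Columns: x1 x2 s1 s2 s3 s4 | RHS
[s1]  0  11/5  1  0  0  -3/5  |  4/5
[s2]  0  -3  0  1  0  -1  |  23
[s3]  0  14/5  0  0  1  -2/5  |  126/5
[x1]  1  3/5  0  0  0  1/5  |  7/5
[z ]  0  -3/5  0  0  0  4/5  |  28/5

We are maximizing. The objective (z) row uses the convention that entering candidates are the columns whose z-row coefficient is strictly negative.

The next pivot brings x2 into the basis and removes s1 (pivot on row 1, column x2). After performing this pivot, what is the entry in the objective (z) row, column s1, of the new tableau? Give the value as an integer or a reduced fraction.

3/11

Pivot element is row 1, column x2: 11/5.
Normalize row 1: new (row 1, s1) = 1/(11/5) = 5/11.
z-row ← z-row − (-3/5)·(new row 1): 0 − (-3/5)·(5/11) = 3/11.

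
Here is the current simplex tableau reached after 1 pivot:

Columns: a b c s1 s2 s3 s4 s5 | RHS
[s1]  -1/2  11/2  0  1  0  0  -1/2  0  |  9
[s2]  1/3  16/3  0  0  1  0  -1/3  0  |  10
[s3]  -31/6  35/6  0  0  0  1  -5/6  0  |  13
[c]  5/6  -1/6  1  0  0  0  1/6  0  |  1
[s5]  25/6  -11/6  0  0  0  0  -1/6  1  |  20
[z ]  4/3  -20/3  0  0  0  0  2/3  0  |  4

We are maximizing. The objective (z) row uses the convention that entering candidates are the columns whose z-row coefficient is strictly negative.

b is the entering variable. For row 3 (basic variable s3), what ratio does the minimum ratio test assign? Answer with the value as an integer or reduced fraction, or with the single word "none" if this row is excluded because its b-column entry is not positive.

Ratio = RHS / (b entry) = 13 / (35/6) = 78/35.

78/35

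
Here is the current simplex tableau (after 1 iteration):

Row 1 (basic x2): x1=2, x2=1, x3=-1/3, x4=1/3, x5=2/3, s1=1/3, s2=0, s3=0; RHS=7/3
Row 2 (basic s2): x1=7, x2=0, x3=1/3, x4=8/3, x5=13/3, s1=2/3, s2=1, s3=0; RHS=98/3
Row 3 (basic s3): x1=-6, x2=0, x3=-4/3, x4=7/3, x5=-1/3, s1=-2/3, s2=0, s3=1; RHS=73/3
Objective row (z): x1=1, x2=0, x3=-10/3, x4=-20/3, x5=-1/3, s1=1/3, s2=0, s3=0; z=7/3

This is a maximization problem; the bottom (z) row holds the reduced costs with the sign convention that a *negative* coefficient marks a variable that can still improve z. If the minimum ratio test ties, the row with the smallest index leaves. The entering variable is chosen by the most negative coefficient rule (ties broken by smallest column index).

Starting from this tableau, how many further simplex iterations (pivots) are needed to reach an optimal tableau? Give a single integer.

pivot: x4 in, x2 out → z = 49
pivot: x3 in, s2 out → z = 287/3
pivot: x2 in, x4 out → z = 329
No improving column remains; optimal.

3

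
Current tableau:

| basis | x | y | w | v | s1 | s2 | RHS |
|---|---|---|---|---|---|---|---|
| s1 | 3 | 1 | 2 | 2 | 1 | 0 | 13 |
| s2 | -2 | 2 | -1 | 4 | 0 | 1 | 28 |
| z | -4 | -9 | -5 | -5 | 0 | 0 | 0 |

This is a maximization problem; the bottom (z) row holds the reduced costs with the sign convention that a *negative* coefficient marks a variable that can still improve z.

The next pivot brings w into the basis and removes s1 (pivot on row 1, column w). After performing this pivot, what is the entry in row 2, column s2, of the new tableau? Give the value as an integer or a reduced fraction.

Pivot element is row 1, column w: 2.
Normalize row 1: new (row 1, s2) = 0/2 = 0.
row 2 ← row 2 − (-1)·(new row 1): 1 − (-1)·0 = 1.

1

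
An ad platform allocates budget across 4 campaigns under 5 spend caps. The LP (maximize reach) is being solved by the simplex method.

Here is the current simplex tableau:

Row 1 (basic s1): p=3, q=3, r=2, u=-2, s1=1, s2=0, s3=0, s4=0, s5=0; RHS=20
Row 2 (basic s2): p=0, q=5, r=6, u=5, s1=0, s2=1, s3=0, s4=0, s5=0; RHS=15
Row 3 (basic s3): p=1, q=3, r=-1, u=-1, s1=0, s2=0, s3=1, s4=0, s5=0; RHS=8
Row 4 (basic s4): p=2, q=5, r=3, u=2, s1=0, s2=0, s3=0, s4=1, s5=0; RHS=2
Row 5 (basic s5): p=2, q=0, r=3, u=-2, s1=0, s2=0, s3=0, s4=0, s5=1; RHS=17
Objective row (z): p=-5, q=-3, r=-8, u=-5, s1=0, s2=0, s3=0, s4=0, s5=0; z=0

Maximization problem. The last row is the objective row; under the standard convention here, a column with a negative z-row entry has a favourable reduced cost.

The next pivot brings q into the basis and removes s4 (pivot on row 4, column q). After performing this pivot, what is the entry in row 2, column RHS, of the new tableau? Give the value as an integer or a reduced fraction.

13

Pivot element is row 4, column q: 5.
Normalize row 4: new (row 4, RHS) = 2/5 = 2/5.
row 2 ← row 2 − 5·(new row 4): 15 − 5·(2/5) = 13.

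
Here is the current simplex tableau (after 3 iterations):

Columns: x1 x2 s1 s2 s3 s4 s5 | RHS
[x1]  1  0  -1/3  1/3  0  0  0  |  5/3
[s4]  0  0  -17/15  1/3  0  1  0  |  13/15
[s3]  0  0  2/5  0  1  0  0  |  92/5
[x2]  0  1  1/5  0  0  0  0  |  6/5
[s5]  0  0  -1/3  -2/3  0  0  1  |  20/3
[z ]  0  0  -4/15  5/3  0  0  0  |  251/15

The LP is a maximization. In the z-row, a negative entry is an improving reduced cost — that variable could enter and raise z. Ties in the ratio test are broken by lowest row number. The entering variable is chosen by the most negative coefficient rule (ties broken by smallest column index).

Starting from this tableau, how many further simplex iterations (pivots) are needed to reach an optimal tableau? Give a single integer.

pivot: s1 in, x2 out → z = 55/3
No improving column remains; optimal.

1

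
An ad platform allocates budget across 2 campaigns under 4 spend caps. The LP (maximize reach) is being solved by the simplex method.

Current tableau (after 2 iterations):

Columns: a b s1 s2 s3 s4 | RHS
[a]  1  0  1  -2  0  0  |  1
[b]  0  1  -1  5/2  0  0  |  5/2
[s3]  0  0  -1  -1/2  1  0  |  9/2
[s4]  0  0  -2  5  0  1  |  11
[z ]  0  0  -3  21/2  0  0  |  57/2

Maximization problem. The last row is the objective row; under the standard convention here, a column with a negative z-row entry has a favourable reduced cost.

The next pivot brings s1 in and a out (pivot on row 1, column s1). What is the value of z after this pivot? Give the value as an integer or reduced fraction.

Minimum ratio for s1: 1/1 = 1.
z changes by −(z-row coeff of s1)·ratio = −(-3)·1 = 3.
New z = 57/2 + 3 = 63/2.

63/2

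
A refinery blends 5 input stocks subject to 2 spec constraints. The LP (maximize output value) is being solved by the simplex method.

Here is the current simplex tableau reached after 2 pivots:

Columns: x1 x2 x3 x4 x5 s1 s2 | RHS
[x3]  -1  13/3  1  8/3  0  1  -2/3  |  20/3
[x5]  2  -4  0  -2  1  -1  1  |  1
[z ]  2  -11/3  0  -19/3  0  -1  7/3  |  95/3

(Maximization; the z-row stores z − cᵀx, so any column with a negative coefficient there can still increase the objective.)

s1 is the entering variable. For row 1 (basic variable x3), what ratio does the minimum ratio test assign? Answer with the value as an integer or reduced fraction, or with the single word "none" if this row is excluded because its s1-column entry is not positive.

20/3

Ratio = RHS / (s1 entry) = (20/3) / 1 = 20/3.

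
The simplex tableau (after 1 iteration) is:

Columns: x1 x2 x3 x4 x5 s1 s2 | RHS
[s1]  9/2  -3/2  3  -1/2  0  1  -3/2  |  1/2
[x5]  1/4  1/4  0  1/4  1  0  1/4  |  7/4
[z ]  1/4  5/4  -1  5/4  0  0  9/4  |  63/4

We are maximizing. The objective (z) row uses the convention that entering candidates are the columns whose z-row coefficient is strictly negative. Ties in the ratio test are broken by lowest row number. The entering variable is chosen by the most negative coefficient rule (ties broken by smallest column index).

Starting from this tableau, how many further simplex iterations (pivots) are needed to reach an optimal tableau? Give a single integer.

pivot: x3 in, s1 out → z = 191/12
No improving column remains; optimal.

1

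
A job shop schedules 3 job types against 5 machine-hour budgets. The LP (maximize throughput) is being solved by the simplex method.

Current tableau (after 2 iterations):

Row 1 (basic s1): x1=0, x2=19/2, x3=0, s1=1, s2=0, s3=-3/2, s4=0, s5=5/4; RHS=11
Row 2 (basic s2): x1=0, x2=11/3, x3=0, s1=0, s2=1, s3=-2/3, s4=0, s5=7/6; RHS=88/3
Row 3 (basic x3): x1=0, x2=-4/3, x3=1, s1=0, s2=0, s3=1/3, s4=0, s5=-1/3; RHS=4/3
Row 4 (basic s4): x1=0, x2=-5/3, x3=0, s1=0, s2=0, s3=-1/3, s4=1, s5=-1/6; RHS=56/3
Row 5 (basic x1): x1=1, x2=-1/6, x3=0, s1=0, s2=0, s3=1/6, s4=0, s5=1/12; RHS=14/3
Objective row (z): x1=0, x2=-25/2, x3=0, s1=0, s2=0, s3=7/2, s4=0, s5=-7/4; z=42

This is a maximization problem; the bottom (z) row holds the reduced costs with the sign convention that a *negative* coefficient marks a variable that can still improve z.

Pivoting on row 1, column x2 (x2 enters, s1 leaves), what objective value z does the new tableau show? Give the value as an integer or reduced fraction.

Minimum ratio for x2: 11/(19/2) = 22/19.
z changes by −(z-row coeff of x2)·ratio = −(-25/2)·(22/19) = 275/19.
New z = 42 + (275/19) = 1073/19.

1073/19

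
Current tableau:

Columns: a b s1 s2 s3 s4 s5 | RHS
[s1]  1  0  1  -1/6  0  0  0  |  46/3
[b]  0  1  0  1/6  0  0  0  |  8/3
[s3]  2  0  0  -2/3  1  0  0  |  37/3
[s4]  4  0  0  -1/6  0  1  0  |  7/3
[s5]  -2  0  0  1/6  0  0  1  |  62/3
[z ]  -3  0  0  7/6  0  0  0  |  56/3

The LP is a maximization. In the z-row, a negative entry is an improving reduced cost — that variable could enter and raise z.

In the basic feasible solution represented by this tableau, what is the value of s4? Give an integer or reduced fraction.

7/3

s4 is basic (row 4); its value is the RHS of that row: 7/3.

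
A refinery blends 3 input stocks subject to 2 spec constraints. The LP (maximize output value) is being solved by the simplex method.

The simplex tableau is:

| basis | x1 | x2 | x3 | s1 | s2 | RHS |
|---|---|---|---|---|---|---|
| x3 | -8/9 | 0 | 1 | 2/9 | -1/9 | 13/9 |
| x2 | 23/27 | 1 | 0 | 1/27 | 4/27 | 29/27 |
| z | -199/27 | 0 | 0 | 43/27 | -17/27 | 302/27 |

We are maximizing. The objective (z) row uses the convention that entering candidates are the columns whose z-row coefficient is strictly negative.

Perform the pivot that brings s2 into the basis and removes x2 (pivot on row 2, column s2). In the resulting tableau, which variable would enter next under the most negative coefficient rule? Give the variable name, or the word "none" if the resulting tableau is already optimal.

x1

Pivot element 4/27. New z-row = old z-row − (-17/27)·(row 2/(4/27)).
Updated z-row coefficients: x1: -15/4, x2: 17/4, x3: 0, s1: 7/4, s2: 0.
The most negative is -15/4 in column x1, so x1 would enter next.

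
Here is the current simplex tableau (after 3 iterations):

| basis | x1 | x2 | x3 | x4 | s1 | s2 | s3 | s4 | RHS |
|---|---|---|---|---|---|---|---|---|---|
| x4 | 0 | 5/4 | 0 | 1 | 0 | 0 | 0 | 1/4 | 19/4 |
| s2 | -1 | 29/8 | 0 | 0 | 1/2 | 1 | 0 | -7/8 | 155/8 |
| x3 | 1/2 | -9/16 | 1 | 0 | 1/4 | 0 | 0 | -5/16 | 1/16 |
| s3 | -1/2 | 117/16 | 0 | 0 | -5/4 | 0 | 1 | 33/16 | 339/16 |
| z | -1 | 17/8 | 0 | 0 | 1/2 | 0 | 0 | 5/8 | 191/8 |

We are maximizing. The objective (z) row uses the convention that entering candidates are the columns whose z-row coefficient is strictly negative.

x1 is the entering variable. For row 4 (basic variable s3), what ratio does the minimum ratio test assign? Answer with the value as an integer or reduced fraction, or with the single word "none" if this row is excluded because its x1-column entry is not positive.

none

The x1 entry in row 4 is -1/2 ≤ 0, so this row gives no ratio.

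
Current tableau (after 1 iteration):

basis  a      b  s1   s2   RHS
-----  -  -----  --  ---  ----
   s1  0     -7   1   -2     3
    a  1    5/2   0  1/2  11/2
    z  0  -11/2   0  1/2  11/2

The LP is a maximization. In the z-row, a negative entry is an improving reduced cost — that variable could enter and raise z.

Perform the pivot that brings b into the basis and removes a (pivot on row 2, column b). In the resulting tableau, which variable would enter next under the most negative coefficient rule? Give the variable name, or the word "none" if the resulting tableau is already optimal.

none

Pivot element 5/2. New z-row = old z-row − (-11/2)·(row 2/(5/2)).
Updated z-row coefficients: a: 11/5, b: 0, s1: 0, s2: 8/5.
No coefficient is strictly negative; the tableau after this pivot is optimal.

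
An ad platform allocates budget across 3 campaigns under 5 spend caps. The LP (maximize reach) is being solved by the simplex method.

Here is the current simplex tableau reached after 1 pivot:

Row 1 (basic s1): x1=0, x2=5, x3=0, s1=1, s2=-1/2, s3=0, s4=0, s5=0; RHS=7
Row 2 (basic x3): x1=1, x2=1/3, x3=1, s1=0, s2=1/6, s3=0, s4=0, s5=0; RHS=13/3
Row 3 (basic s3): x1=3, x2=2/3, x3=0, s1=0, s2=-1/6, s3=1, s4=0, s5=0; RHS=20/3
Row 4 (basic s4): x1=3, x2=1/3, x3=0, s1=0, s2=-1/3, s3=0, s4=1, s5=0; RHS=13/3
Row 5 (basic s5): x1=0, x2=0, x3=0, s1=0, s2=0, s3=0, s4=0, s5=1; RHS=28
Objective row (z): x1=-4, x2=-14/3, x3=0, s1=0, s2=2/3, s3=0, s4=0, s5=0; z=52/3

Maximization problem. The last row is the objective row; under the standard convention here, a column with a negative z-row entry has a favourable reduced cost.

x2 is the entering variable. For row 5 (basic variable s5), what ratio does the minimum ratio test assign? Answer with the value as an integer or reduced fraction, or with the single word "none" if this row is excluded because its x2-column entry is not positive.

The x2 entry in row 5 is 0 ≤ 0, so this row gives no ratio.

none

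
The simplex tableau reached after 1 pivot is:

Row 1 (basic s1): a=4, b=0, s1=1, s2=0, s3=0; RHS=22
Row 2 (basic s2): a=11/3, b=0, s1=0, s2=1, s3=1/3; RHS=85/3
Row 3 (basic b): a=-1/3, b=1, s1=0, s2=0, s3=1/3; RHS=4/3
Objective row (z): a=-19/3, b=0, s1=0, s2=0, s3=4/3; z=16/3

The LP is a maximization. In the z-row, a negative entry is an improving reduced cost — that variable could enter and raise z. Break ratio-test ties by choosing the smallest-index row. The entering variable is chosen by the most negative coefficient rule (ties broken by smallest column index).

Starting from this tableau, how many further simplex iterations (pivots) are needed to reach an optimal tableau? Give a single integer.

1

pivot: a in, s1 out → z = 241/6
No improving column remains; optimal.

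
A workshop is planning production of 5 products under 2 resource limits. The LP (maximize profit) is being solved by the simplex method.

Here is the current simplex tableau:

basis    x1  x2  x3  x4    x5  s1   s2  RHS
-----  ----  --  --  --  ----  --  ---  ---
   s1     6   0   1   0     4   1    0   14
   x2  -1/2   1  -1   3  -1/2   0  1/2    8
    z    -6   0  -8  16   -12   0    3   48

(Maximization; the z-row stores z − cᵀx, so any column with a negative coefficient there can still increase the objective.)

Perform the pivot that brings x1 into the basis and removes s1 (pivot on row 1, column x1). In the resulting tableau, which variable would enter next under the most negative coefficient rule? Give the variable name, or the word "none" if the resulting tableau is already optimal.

x5

Pivot element 6. New z-row = old z-row − (-6)·(row 1/6).
Updated z-row coefficients: x1: 0, x2: 0, x3: -7, x4: 16, x5: -8, s1: 1, s2: 3.
The most negative is -8 in column x5, so x5 would enter next.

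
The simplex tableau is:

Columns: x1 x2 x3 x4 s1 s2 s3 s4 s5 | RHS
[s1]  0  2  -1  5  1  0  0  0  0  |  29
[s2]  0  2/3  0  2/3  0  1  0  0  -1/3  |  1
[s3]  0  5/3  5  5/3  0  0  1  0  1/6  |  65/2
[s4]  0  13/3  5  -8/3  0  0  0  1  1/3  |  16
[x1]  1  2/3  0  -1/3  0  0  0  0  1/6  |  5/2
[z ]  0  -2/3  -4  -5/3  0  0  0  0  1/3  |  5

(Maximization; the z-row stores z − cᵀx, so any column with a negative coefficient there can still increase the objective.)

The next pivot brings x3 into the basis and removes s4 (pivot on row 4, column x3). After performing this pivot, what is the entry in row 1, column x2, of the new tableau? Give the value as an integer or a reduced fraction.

Pivot element is row 4, column x3: 5.
Normalize row 4: new (row 4, x2) = (13/3)/5 = 13/15.
row 1 ← row 1 − (-1)·(new row 4): 2 − (-1)·(13/15) = 43/15.

43/15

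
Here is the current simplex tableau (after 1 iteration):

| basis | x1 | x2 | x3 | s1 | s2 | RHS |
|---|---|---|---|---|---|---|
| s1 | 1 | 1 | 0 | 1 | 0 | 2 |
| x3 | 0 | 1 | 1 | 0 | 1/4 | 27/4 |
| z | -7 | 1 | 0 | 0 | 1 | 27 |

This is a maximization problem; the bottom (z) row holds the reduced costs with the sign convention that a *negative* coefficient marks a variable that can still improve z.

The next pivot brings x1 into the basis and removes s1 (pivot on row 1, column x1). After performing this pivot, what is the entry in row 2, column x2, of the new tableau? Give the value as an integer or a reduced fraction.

Pivot element is row 1, column x1: 1.
Normalize row 1: new (row 1, x2) = 1/1 = 1.
row 2 ← row 2 − 0·(new row 1): 1 − 0·1 = 1.

1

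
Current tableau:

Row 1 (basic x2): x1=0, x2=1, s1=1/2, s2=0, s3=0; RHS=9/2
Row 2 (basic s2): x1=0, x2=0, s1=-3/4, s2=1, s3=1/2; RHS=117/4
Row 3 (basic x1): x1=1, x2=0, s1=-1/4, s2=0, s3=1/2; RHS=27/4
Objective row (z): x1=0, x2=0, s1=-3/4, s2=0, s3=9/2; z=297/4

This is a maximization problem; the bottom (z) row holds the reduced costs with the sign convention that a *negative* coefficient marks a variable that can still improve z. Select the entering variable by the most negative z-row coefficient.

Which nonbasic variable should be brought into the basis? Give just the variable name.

s1

Objective-row coefficients: x1: 0, x2: 0, s1: -3/4, s2: 0, s3: 9/2.
The most negative is -3/4 in column s1, so s1 enters.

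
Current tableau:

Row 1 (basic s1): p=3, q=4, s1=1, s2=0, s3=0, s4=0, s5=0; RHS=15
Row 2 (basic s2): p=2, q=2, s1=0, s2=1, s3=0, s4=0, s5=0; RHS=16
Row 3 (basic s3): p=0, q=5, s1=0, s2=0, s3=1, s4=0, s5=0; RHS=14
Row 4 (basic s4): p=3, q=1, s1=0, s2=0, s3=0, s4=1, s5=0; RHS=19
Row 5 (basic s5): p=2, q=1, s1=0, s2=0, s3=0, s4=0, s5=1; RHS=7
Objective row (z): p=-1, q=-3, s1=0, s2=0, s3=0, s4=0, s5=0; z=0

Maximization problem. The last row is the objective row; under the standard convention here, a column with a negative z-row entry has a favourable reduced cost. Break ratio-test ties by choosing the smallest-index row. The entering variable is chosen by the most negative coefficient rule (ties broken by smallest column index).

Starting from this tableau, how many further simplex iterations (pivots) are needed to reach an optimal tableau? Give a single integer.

2

pivot: q in, s3 out → z = 42/5
pivot: p in, s1 out → z = 29/3
No improving column remains; optimal.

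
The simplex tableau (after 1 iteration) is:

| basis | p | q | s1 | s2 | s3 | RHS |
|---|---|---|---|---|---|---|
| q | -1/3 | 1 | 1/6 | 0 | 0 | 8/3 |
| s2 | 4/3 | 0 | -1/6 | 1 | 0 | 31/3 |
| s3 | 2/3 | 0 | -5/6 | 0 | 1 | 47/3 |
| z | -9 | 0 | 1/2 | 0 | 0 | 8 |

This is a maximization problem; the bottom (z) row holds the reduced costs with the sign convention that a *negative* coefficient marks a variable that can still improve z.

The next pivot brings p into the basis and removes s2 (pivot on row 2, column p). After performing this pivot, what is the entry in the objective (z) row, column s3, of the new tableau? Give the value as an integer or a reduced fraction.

Pivot element is row 2, column p: 4/3.
Normalize row 2: new (row 2, s3) = 0/(4/3) = 0.
z-row ← z-row − (-9)·(new row 2): 0 − (-9)·0 = 0.

0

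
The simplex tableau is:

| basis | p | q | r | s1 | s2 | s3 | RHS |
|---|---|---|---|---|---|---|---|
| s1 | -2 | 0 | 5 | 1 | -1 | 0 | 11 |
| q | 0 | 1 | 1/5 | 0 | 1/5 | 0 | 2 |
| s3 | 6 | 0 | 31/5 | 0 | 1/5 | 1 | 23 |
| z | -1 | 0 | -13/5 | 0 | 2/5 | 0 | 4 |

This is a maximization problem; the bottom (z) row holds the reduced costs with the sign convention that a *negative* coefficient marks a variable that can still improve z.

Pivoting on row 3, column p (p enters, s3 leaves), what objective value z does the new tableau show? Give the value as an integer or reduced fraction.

Minimum ratio for p: 23/6 = 23/6.
z changes by −(z-row coeff of p)·ratio = −(-1)·(23/6) = 23/6.
New z = 4 + (23/6) = 47/6.

47/6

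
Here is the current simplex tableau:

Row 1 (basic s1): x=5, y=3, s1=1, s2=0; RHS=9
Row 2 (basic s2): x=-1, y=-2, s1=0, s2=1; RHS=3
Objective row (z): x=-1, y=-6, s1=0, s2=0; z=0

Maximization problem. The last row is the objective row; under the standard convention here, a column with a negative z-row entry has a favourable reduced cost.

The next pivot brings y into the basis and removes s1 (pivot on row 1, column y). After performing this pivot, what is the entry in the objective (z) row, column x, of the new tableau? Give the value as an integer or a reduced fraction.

Pivot element is row 1, column y: 3.
Normalize row 1: new (row 1, x) = 5/3 = 5/3.
z-row ← z-row − (-6)·(new row 1): -1 − (-6)·(5/3) = 9.

9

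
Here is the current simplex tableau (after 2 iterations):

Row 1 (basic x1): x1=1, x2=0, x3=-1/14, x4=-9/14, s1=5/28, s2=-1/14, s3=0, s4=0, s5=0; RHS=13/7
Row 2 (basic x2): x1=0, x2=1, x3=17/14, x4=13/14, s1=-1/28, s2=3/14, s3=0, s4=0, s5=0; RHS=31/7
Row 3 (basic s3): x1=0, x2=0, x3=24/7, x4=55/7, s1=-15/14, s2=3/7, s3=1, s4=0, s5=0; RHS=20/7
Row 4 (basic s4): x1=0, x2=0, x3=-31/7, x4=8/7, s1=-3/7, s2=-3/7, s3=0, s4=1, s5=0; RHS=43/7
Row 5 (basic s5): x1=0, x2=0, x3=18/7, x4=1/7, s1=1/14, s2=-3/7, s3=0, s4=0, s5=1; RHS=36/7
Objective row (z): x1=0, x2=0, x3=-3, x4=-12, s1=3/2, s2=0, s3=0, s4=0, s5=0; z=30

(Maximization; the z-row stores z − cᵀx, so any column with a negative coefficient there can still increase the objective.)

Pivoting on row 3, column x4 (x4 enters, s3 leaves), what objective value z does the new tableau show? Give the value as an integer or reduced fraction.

378/11

Minimum ratio for x4: (20/7)/(55/7) = 4/11.
z changes by −(z-row coeff of x4)·ratio = −(-12)·(4/11) = 48/11.
New z = 30 + (48/11) = 378/11.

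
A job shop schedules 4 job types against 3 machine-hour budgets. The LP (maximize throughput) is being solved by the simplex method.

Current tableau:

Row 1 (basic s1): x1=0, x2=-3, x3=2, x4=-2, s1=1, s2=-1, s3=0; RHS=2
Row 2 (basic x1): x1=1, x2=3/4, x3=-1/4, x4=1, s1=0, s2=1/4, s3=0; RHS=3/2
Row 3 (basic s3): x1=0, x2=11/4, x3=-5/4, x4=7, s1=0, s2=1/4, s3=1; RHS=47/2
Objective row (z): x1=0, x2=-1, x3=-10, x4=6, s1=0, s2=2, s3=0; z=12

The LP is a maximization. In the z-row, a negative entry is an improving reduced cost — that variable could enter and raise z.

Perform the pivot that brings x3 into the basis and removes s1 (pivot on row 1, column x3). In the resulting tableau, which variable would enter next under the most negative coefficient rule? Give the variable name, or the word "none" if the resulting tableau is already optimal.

Pivot element 2. New z-row = old z-row − (-10)·(row 1/2).
Updated z-row coefficients: x1: 0, x2: -16, x3: 0, x4: -4, s1: 5, s2: -3, s3: 0.
The most negative is -16 in column x2, so x2 would enter next.

x2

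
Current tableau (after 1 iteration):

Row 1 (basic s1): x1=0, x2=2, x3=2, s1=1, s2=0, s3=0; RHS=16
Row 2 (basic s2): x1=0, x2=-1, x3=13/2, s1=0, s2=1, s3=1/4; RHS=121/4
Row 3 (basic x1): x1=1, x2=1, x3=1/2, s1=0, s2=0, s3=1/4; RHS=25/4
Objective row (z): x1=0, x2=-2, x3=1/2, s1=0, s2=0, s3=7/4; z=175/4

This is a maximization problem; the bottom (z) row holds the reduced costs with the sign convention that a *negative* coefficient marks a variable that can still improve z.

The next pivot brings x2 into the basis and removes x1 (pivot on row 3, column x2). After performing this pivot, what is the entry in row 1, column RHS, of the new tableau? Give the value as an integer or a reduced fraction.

Pivot element is row 3, column x2: 1.
Normalize row 3: new (row 3, RHS) = (25/4)/1 = 25/4.
row 1 ← row 1 − 2·(new row 3): 16 − 2·(25/4) = 7/2.

7/2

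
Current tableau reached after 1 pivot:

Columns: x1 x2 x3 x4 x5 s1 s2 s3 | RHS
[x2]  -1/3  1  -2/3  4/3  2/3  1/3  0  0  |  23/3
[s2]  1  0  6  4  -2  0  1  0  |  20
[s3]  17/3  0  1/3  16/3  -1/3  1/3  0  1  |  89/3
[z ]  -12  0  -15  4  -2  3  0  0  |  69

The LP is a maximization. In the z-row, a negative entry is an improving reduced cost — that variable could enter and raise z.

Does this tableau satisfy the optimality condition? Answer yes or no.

no

Column x1 has objective-row coefficient -12, which is negative; an improving pivot exists, so not yet optimal.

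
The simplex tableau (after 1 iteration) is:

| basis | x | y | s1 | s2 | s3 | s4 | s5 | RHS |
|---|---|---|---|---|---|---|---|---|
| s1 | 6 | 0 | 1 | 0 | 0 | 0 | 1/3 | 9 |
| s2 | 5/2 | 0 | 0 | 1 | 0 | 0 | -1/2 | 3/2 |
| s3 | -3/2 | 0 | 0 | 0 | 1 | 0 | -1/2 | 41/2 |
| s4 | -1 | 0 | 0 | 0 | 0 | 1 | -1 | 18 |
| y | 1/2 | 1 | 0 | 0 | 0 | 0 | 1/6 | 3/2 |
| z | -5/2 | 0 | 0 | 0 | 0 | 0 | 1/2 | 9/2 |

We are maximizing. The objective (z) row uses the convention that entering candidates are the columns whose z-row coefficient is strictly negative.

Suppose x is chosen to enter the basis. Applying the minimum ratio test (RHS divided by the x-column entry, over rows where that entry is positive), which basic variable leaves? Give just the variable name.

Ratios: row 1 (s1): 9/6 = 3/2; row 2 (s2): (3/2)/(5/2) = 3/5; row 3 (s3): entry -3/2 ≤ 0, skip; row 4 (s4): entry -1 ≤ 0, skip; row 5 (y): (3/2)/(1/2) = 3.
Minimum ratio 3/5 is in the s2 row, so s2 leaves.

s2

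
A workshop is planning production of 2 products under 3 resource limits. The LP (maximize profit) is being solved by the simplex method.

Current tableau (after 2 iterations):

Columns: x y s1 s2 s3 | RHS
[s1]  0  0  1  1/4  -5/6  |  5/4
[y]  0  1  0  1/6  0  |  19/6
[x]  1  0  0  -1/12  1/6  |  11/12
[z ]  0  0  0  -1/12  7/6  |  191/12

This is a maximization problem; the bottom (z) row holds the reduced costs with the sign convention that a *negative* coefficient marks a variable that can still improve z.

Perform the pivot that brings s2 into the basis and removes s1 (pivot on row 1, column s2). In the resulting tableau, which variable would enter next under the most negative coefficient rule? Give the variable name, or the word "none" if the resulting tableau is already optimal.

none

Pivot element 1/4. New z-row = old z-row − (-1/12)·(row 1/(1/4)).
Updated z-row coefficients: x: 0, y: 0, s1: 1/3, s2: 0, s3: 8/9.
No coefficient is strictly negative; the tableau after this pivot is optimal.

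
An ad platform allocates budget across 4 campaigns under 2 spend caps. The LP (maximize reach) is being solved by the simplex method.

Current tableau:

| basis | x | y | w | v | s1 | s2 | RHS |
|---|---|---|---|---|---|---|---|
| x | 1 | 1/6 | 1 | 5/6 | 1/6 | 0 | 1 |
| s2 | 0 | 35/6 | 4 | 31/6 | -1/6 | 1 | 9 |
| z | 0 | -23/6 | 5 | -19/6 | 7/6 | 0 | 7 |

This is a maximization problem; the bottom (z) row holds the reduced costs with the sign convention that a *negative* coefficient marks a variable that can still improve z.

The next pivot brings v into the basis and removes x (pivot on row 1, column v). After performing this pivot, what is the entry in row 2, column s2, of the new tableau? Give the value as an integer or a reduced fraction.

1

Pivot element is row 1, column v: 5/6.
Normalize row 1: new (row 1, s2) = 0/(5/6) = 0.
row 2 ← row 2 − (31/6)·(new row 1): 1 − (31/6)·0 = 1.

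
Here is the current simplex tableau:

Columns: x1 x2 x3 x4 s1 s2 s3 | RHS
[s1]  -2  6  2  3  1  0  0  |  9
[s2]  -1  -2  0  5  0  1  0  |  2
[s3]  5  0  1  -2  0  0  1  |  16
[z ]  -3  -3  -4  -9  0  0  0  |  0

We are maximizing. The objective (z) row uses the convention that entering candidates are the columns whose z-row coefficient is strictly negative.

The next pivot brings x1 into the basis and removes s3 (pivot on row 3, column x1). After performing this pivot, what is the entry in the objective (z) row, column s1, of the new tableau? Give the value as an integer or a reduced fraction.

0

Pivot element is row 3, column x1: 5.
Normalize row 3: new (row 3, s1) = 0/5 = 0.
z-row ← z-row − (-3)·(new row 3): 0 − (-3)·0 = 0.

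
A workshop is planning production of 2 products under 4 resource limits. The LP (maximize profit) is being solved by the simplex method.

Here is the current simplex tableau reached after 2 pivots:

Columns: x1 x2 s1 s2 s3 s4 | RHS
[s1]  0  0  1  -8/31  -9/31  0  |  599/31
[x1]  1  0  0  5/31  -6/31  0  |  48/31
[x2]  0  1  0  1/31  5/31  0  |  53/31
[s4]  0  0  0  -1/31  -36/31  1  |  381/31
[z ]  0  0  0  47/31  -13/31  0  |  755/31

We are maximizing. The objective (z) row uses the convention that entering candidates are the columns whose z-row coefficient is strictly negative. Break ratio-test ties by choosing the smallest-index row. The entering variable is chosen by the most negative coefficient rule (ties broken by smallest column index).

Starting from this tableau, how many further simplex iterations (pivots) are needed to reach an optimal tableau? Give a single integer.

1

pivot: s3 in, x2 out → z = 144/5
No improving column remains; optimal.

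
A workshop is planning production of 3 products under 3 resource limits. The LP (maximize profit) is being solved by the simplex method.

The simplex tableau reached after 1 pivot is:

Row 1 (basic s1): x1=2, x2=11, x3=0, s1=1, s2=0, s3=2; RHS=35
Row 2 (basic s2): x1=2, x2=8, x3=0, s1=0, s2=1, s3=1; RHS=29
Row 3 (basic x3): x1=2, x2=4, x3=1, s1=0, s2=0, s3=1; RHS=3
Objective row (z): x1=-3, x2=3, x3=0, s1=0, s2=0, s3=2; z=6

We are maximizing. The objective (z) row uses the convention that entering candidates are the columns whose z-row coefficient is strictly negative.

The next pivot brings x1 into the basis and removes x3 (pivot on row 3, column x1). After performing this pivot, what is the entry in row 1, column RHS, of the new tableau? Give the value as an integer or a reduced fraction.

Pivot element is row 3, column x1: 2.
Normalize row 3: new (row 3, RHS) = 3/2 = 3/2.
row 1 ← row 1 − 2·(new row 3): 35 − 2·(3/2) = 32.

32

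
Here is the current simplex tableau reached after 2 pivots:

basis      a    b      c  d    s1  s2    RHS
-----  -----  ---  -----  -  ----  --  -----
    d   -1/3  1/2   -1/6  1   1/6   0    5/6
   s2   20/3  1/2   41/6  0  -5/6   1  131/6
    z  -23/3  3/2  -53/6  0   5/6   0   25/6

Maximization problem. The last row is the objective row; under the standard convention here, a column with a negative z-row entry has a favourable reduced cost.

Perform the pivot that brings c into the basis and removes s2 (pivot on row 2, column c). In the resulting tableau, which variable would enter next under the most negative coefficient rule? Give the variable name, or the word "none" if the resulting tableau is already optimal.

s1

Pivot element 41/6. New z-row = old z-row − (-53/6)·(row 2/(41/6)).
Updated z-row coefficients: a: 39/41, b: 88/41, c: 0, d: 0, s1: -10/41, s2: 53/41.
The most negative is -10/41 in column s1, so s1 would enter next.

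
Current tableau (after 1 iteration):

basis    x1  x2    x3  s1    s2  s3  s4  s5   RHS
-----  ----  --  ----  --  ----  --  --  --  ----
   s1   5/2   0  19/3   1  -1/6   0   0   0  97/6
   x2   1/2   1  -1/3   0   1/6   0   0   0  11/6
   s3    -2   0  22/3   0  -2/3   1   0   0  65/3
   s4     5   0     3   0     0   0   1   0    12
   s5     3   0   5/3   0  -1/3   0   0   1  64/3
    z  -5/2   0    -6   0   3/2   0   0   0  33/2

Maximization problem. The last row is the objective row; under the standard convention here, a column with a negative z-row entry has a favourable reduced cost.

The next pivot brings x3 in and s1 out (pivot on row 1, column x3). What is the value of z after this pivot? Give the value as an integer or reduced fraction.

Minimum ratio for x3: (97/6)/(19/3) = 97/38.
z changes by −(z-row coeff of x3)·ratio = −(-6)·(97/38) = 291/19.
New z = 33/2 + (291/19) = 1209/38.

1209/38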